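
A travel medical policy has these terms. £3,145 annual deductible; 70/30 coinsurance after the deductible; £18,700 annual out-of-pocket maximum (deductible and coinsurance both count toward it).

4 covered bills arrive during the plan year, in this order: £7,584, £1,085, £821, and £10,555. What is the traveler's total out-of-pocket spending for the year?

£8,215

#1 (£7,584): deductible takes £3,145, £4,439 remains; coinsurance £4,439 × 30% = £1,331.70. Traveler owes £4,476.70 (running OOP £4,476.70).
#2 (£1,085): deductible already satisfied, so traveler's share is 30% × £1,085 = £325.50. Traveler pays £325.50; OOP now £4,802.20.
#3 (£821): 30% coinsurance on £821 = £246.30. Traveler owes £246.30 (running OOP £5,048.50).
#4 (£10,555): 30% coinsurance on £10,555 = £3,166.50. Cost to traveler: £3,166.50. OOP to date £8,215.
Summing the traveler's payments: £4,476.70 + £325.50 + £246.30 + £3,166.50 = £8,215.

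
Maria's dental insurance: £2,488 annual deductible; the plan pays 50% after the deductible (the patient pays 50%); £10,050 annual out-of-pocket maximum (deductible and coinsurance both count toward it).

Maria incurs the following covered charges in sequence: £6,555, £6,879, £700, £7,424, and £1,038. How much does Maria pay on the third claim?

£350

#1 (£6,555): £2,488 finishes the deductible; £4,067 goes to coinsurance; 50% of £4,067 = £2,033.50. Cost to patient: £4,521.50. OOP to date £4,521.50.
#2 (£6,879): 50% coinsurance on £6,879 = £3,439.50. Cost to patient: £3,439.50. OOP to date £7,961.
#3 (£700): 50% coinsurance on £700 = £350. Patient pays £350; OOP now £8,311.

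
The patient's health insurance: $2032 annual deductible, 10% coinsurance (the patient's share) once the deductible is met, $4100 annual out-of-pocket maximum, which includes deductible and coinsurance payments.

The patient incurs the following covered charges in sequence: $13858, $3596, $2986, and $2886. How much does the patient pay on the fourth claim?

#1 ($13858): $2032 to deductible, leaving $11826; coinsurance $11826 × 10% = $1182.60. Cost to patient: $3214.60. OOP to date $3214.60.
#2 ($3596): deductible met; 10% of $3596 = $359.60. Patient pays $359.60; OOP now $3574.20.
#3 ($2986): 10% coinsurance on $2986 = $298.60. Patient owes $298.60 (running OOP $3872.80).
#4 ($2886): deductible already satisfied, so patient's share is 10% × $2886 = $288.60. That would push OOP to $4161.40, over the $4100 cap, so patient pays $4100 − $3872.80 = $227.20.

$227.20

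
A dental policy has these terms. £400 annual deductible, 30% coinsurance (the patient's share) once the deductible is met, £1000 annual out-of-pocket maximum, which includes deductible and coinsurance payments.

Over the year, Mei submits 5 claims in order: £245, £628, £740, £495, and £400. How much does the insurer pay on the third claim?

£518

Bill 1, £245: fully absorbed by the deductible. Cost to patient: £245. OOP to date £245. Plan pays £245 − £245 = £0.
Bill 2, £628: £155 finishes the deductible; £473 goes to coinsurance; coinsurance £473 × 30% = £141.90. Cost to patient: £296.90. OOP to date £541.90. Insurer: £628 − £296.90 = £331.10.
Bill 3, £740: deductible already satisfied, so patient's share is 30% × £740 = £222. Patient owes £222 (running OOP £763.90). Plan pays £740 − £222 = £518.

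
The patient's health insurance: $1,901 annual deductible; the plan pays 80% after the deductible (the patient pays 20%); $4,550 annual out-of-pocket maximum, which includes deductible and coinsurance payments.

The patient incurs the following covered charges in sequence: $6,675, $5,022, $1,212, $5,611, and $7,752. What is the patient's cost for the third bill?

Claim 1 — $6,675: $1,901 finishes the deductible; $4,774 goes to coinsurance; patient's 20% is $954.80. Patient owes $2,855.80 (running OOP $2,855.80).
Claim 2 — $5,022: 20% coinsurance on $5,022 = $1,004.40. Patient pays $1,004.40; OOP now $3,860.20.
Claim 3 — $1,212: deductible met; 20% of $1,212 = $242.40. Patient pays $242.40; OOP now $4,102.60.

$242.40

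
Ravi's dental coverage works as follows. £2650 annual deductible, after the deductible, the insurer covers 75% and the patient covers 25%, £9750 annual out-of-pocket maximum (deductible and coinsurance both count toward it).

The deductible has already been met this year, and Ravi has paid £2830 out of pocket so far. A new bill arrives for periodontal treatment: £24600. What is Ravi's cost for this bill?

£6150

With the deductible met, the entire £24600 is subject to coinsurance.
25% of £24600 = £6150 falls to the patient.
Cumulative spending £2830 + £6150 = £8980 stays under the £9750 maximum.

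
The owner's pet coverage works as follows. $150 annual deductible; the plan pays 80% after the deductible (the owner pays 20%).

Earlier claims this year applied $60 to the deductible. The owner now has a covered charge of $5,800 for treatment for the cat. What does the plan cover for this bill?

$60 of the $150 deductible is already met, leaving $90.
That leaves $5,800 − $90 = $5,710 for coinsurance.
20% of $5,710 = $1,142 falls to the owner.
That puts the owner's cost at $90 + $1,142 = $1,232.
The insurer covers the remainder: $5,800 − $1,232 = $4,568.

$4,568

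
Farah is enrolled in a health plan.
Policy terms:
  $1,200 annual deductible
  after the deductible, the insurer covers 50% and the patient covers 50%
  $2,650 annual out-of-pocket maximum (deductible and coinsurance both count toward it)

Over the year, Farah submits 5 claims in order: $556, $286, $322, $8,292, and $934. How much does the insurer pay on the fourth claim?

#1 ($556): entire amount goes to the deductible. Patient owes $556 (running OOP $556). Insurer: $556 − $556 = $0.
#2 ($286): entire amount goes to the deductible. Cost to patient: $286. OOP to date $842. Insurer: $286 − $286 = $0.
#3 ($322): entire amount goes to the deductible. Patient owes $322 (running OOP $1,164). Insurer: $322 − $322 = $0.
#4 ($8,292): deductible takes $36, $8,256 remains; patient's 50% is $4,128. Claim cost before the cap: $36 + $4,128 = $4,164. Adding that to $1,164 gives $5,328, past the $2,650 cap; patient pays only $2,650 − $1,164 = $1,486. Plan pays $8,292 − $1,486 = $6,806.

$6,806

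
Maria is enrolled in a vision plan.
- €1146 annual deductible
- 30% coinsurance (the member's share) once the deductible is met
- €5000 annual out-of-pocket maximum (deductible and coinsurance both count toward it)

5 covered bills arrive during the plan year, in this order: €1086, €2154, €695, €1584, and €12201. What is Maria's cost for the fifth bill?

€2542.10

#1 (€1086): entire amount goes to the deductible. Cost to member: €1086. OOP to date €1086.
#2 (€2154): €60 finishes the deductible; €2094 goes to coinsurance; coinsurance €2094 × 30% = €628.20. Cost to member: €688.20. OOP to date €1774.20.
#3 (€695): deductible already satisfied, so member's share is 30% × €695 = €208.50. Cost to member: €208.50. OOP to date €1982.70.
#4 (€1584): 30% coinsurance on €1584 = €475.20. Member owes €475.20 (running OOP €2457.90).
#5 (€12201): deductible already satisfied, so member's share is 30% × €12201 = €3660.30. Adding that to €2457.90 gives €6118.20, past the €5000 cap; member pays only €5000 − €2457.90 = €2542.10.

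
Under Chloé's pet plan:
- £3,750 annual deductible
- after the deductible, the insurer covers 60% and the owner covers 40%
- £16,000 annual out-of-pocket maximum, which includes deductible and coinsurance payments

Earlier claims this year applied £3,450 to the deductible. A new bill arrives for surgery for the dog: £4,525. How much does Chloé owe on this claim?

£1,990

Deductible still to meet: £3,750 − £3,450 = £300.
The remaining £4,225 (= £4,525 − £300) moves to coinsurance.
Owner's 40% share of £4,225 is £1,690.
So the owner owes £300 + £1,690 = £1,990 before any cap.
Year-to-date out-of-pocket becomes £3,450 + £1,990 = £5,440, still under the £16,000 maximum, so no cap applies.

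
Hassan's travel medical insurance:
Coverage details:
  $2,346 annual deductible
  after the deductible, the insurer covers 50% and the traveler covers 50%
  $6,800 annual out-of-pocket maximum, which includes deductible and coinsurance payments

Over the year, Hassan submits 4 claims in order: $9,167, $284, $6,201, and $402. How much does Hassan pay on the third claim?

#1 ($9,167): $2,346 finishes the deductible; $6,821 goes to coinsurance; coinsurance $6,821 × 50% = $3,410.50. Traveler owes $5,756.50 (running OOP $5,756.50).
#2 ($284): deductible already satisfied, so traveler's share is 50% × $284 = $142. Cost to traveler: $142. OOP to date $5,898.50.
#3 ($6,201): deductible met; 50% of $6,201 = $3,100.50. Adding that to $5,898.50 gives $8,999, past the $6,800 cap; traveler pays only $6,800 − $5,898.50 = $901.50.

$901.50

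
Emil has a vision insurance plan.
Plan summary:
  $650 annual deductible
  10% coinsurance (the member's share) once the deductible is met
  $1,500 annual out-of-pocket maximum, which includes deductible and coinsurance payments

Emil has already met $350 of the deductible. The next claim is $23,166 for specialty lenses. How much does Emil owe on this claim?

$350 of the $650 deductible is already met, leaving $300.
After the $300 deductible portion, $23,166 − $300 = $22,866 is subject to coinsurance.
Coinsurance: $22,866 × 10% = $2,286.60.
Member responsibility before any cap: $300 + $2,286.60 = $2,586.60.
That would bring total out-of-pocket to $2,936.60, past the $1,500 cap. The member is capped at $1,500 − $350 = $1,150 on this claim.

$1,150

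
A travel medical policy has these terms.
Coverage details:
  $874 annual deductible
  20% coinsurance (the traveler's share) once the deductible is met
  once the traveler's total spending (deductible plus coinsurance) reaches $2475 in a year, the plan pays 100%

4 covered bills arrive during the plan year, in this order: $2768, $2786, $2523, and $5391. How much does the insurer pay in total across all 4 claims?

$10993

Claim 1 ($2768): deductible takes $874, $1894 remains; 20% of $1894 = $378.80. Traveler pays $1252.80; OOP now $1252.80. Insurer: $2768 − $1252.80 = $1515.20.
Claim 2 ($2786): 20% coinsurance on $2786 = $557.20. Cost to traveler: $557.20. OOP to date $1810. Insurer: $2786 − $557.20 = $2228.80.
Claim 3 ($2523): deductible already satisfied, so traveler's share is 20% × $2523 = $504.60. Traveler pays $504.60; OOP now $2314.60. Insurer: $2523 − $504.60 = $2018.40.
Claim 4 ($5391): deductible met; 20% of $5391 = $1078.20. That would push OOP to $3392.80, over the $2475 cap, so traveler pays $2475 − $2314.60 = $160.40. Insurer: $5391 − $160.40 = $5230.60.
Insurer total: $1515.20 + $2228.80 + $2018.40 + $5230.60 = $10993.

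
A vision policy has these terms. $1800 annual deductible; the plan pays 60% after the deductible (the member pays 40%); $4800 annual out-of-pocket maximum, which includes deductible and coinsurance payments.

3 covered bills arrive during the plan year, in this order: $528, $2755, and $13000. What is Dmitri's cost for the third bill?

$2406.80

Claim 1 — $528: entire amount goes to the deductible. Cost to member: $528. OOP to date $528.
Claim 2 — $2755: $1272 to deductible, leaving $1483; member's 40% is $593.20. Cost to member: $1865.20. OOP to date $2393.20.
Claim 3 — $13000: 40% coinsurance on $13000 = $5200. That would push OOP to $7593.20, over the $4800 cap, so member pays $4800 − $2393.20 = $2406.80.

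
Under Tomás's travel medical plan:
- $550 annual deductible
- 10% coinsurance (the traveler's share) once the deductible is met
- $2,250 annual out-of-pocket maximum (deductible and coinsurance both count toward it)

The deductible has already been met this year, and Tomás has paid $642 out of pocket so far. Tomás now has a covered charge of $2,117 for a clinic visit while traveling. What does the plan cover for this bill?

$1,905.30

With the deductible met, the entire $2,117 is subject to coinsurance.
Traveler's 10% share of $2,117 is $211.70.
Cumulative spending $642 + $211.70 = $853.70 stays under the $2,250 maximum.
The insurer covers the remainder: $2,117 − $211.70 = $1,905.30.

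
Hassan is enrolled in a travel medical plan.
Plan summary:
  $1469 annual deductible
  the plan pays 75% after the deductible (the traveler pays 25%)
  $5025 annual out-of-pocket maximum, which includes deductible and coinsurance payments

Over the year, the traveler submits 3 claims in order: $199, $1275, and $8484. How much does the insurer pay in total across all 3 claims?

$6366.75

Claim 1 — $199: entire amount goes to the deductible. Traveler owes $199 (running OOP $199). Insurer: $199 − $199 = $0.
Claim 2 — $1275: $1270 to deductible, leaving $5; coinsurance $5 × 25% = $1.25. Traveler pays $1271.25; OOP now $1470.25. Insurer: $1275 − $1271.25 = $3.75.
Claim 3 — $8484: 25% coinsurance on $8484 = $2121. Cost to traveler: $2121. OOP to date $3591.25. Insurer: $8484 − $2121 = $6363.
Insurer total = bills − traveler's total = $9958 − $3591.25 = $6366.75.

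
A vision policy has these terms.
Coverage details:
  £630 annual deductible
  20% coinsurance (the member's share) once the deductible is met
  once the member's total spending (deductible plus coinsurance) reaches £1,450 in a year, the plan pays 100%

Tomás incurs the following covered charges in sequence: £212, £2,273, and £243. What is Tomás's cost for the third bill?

£48.60

Claim 1 — £212: entire amount goes to the deductible. Member owes £212 (running OOP £212).
Claim 2 — £2,273: deductible takes £418, £1,855 remains; coinsurance £1,855 × 20% = £371. Member pays £789; OOP now £1,001.
Claim 3 — £243: deductible met; 20% of £243 = £48.60. Member owes £48.60 (running OOP £1,049.60).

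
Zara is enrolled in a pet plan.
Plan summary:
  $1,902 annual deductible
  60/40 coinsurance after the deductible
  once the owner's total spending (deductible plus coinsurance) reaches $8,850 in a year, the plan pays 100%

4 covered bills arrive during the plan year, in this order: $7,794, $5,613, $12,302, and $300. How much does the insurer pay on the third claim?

Claim 1 ($7,794): deductible takes $1,902, $5,892 remains; 40% of $5,892 = $2,356.80. Cost to owner: $4,258.80. OOP to date $4,258.80. Insurer: $7,794 − $4,258.80 = $3,535.20.
Claim 2 ($5,613): 40% coinsurance on $5,613 = $2,245.20. Owner owes $2,245.20 (running OOP $6,504). Plan pays $5,613 − $2,245.20 = $3,367.80.
Claim 3 ($12,302): deductible already satisfied, so owner's share is 40% × $12,302 = $4,920.80. OOP would hit $11,424.80 > $8,850, so the cap limits the owner to $8,850 − $6,504 = $2,346. Insurer: $12,302 − $2,346 = $9,956.

$9,956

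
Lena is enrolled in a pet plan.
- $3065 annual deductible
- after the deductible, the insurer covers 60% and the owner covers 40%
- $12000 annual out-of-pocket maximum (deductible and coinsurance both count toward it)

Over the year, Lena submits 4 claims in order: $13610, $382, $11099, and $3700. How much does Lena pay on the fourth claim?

#1 ($13610): deductible takes $3065, $10545 remains; owner's 40% is $4218. Owner pays $7283; OOP now $7283.
#2 ($382): 40% coinsurance on $382 = $152.80. Owner pays $152.80; OOP now $7435.80.
#3 ($11099): deductible already satisfied, so owner's share is 40% × $11099 = $4439.60. Owner owes $4439.60 (running OOP $11875.40).
#4 ($3700): deductible met; 40% of $3700 = $1480. OOP would hit $13355.40 > $12000, so the cap limits the owner to $12000 − $11875.40 = $124.60.

$124.60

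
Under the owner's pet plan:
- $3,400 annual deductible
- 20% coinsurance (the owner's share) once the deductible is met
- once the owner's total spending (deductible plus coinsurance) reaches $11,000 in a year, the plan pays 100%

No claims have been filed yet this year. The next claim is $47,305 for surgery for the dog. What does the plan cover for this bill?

$36,305

The full $3,400 deductible is still open; $3,400 of this bill applies to it.
The remaining $43,905 (= $47,305 − $3,400) moves to coinsurance.
Owner's 20% share of $43,905 is $8,781.
That puts the owner's cost at $3,400 + $8,781 = $12,181 before any cap.
That would bring total out-of-pocket to $12,181, past the $11,000 cap. The owner is capped at $11,000 − $0 = $11,000 on this claim.
The insurer covers the remainder: $47,305 − $11,000 = $36,305.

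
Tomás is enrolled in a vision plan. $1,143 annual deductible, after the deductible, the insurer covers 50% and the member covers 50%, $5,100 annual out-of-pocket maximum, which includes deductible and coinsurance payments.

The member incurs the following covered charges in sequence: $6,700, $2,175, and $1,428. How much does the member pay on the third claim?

Claim 1 ($6,700): $1,143 to deductible, leaving $5,557; 50% of $5,557 = $2,778.50. Member owes $3,921.50 (running OOP $3,921.50).
Claim 2 ($2,175): deductible already satisfied, so member's share is 50% × $2,175 = $1,087.50. Cost to member: $1,087.50. OOP to date $5,009.
Claim 3 ($1,428): deductible already satisfied, so member's share is 50% × $1,428 = $714. OOP would hit $5,723 > $5,100, so the cap limits the member to $5,100 − $5,009 = $91.

$91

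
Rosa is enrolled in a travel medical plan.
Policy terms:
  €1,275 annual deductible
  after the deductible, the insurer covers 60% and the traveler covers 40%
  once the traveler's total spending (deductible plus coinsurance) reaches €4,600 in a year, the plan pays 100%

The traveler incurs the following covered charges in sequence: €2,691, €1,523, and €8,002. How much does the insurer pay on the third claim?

Bill 1, €2,691: deductible takes €1,275, €1,416 remains; coinsurance €1,416 × 40% = €566.40. Cost to traveler: €1,841.40. OOP to date €1,841.40. Insurer: €2,691 − €1,841.40 = €849.60.
Bill 2, €1,523: deductible met; 40% of €1,523 = €609.20. Traveler owes €609.20 (running OOP €2,450.60). Plan pays €1,523 − €609.20 = €913.80.
Bill 3, €8,002: deductible already satisfied, so traveler's share is 40% × €8,002 = €3,200.80. Adding that to €2,450.60 gives €5,651.40, past the €4,600 cap; traveler pays only €4,600 − €2,450.60 = €2,149.40. Plan pays €8,002 − €2,149.40 = €5,852.60.

€5,852.60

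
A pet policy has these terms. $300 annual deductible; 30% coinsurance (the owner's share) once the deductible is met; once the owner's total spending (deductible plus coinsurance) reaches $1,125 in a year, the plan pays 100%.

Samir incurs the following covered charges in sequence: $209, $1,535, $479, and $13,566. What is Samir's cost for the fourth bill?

$248.10

Bill 1, $209: all of it applies to the deductible. Cost to owner: $209. OOP to date $209.
Bill 2, $1,535: $91 finishes the deductible; $1,444 goes to coinsurance; 30% of $1,444 = $433.20. Owner owes $524.20 (running OOP $733.20).
Bill 3, $479: deductible met; 30% of $479 = $143.70. Owner pays $143.70; OOP now $876.90.
Bill 4, $13,566: deductible already satisfied, so owner's share is 30% × $13,566 = $4,069.80. That would push OOP to $4,946.70, over the $1,125 cap, so owner pays $1,125 − $876.90 = $248.10.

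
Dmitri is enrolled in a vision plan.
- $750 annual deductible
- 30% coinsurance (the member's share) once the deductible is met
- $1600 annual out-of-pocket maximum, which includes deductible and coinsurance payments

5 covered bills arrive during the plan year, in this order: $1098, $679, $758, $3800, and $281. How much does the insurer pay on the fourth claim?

$3485.50

Bill 1, $1098: deductible takes $750, $348 remains; 30% of $348 = $104.40. Member pays $854.40; OOP now $854.40. Insurer: $1098 − $854.40 = $243.60.
Bill 2, $679: deductible met; 30% of $679 = $203.70. Cost to member: $203.70. OOP to date $1058.10. Insurer: $679 − $203.70 = $475.30.
Bill 3, $758: deductible met; 30% of $758 = $227.40. Member owes $227.40 (running OOP $1285.50). Insurer: $758 − $227.40 = $530.60.
Bill 4, $3800: 30% coinsurance on $3800 = $1140. OOP would hit $2425.50 > $1600, so the cap limits the member to $1600 − $1285.50 = $314.50. Plan pays $3800 − $314.50 = $3485.50.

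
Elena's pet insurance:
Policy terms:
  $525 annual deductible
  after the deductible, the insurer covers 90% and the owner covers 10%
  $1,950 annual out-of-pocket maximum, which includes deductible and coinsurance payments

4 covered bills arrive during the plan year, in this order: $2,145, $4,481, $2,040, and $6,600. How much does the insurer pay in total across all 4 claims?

$13,316

Claim 1 ($2,145): $525 to deductible, leaving $1,620; coinsurance $1,620 × 10% = $162. Owner pays $687; OOP now $687. Plan pays $2,145 − $687 = $1,458.
Claim 2 ($4,481): deductible met; 10% of $4,481 = $448.10. Cost to owner: $448.10. OOP to date $1,135.10. Plan pays $4,481 − $448.10 = $4,032.90.
Claim 3 ($2,040): 10% coinsurance on $2,040 = $204. Owner pays $204; OOP now $1,339.10. Plan pays $2,040 − $204 = $1,836.
Claim 4 ($6,600): 10% coinsurance on $6,600 = $660. OOP would hit $1,999.10 > $1,950, so the cap limits the owner to $1,950 − $1,339.10 = $610.90. Insurer: $6,600 − $610.90 = $5,989.10.
Insurer total: $1,458 + $4,032.90 + $1,836 + $5,989.10 = $13,316.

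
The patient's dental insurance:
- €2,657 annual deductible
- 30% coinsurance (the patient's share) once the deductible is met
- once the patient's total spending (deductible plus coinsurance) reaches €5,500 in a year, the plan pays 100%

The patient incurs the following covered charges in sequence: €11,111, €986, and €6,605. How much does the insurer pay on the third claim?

€6,594

Claim 1 — €11,111: deductible takes €2,657, €8,454 remains; 30% of €8,454 = €2,536.20. Cost to patient: €5,193.20. OOP to date €5,193.20. Plan pays €11,111 − €5,193.20 = €5,917.80.
Claim 2 — €986: deductible met; 30% of €986 = €295.80. Patient owes €295.80 (running OOP €5,489). Plan pays €986 − €295.80 = €690.20.
Claim 3 — €6,605: 30% coinsurance on €6,605 = €1,981.50. OOP would hit €7,470.50 > €5,500, so the cap limits the patient to €5,500 − €5,489 = €11. Insurer: €6,605 − €11 = €6,594.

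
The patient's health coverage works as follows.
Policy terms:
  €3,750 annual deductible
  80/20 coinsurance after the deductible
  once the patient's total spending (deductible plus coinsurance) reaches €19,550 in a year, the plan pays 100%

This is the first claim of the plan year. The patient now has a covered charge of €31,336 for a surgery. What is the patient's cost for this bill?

The full €3,750 deductible is still open; €3,750 of this bill applies to it.
After the €3,750 deductible portion, €31,336 − €3,750 = €27,586 is subject to coinsurance.
Coinsurance: €27,586 × 20% = €5,517.20.
Patient responsibility before any cap: €3,750 + €5,517.20 = €9,267.20.
Total out-of-pocket so far would be €0 + €9,267.20 = €9,267.20, below the €19,550 cap — no reduction.

€9,267.20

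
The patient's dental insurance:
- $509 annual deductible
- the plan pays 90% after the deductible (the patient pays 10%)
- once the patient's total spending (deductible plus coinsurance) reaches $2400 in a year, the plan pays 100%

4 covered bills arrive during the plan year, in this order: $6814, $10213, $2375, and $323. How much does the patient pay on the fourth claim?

#1 ($6814): deductible takes $509, $6305 remains; 10% of $6305 = $630.50. Patient owes $1139.50 (running OOP $1139.50).
#2 ($10213): deductible met; 10% of $10213 = $1021.30. Cost to patient: $1021.30. OOP to date $2160.80.
#3 ($2375): 10% coinsurance on $2375 = $237.50. Cost to patient: $237.50. OOP to date $2398.30.
#4 ($323): 10% coinsurance on $323 = $32.30. OOP would hit $2430.60 > $2400, so the cap limits the patient to $2400 − $2398.30 = $1.70.

$1.70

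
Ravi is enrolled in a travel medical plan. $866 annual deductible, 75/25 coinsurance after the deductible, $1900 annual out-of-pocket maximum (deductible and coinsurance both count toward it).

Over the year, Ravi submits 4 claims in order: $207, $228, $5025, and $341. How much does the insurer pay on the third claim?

Bill 1, $207: fully absorbed by the deductible. Traveler pays $207; OOP now $207. Plan pays $207 − $207 = $0.
Bill 2, $228: entire amount goes to the deductible. Traveler owes $228 (running OOP $435). Plan pays $228 − $228 = $0.
Bill 3, $5025: $431 finishes the deductible; $4594 goes to coinsurance; 25% of $4594 = $1148.50. Together that's $431 + $1148.50 = $1579.50. That would push OOP to $2014.50, over the $1900 cap, so traveler pays $1900 − $435 = $1465. Plan pays $5025 − $1465 = $3560.

$3560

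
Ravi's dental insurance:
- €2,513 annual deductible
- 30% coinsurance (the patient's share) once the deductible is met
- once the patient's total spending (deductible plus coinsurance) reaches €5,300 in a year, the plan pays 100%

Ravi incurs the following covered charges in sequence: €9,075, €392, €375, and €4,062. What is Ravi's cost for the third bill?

Claim 1 (€9,075): €2,513 to deductible, leaving €6,562; patient's 30% is €1,968.60. Patient pays €4,481.60; OOP now €4,481.60.
Claim 2 (€392): deductible already satisfied, so patient's share is 30% × €392 = €117.60. Patient owes €117.60 (running OOP €4,599.20).
Claim 3 (€375): deductible already satisfied, so patient's share is 30% × €375 = €112.50. Patient pays €112.50; OOP now €4,711.70.

€112.50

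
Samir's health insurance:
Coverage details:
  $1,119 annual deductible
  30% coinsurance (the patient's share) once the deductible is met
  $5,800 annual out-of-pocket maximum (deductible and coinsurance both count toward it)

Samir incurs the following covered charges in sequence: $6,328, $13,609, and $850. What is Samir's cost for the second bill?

Claim 1 — $6,328: deductible takes $1,119, $5,209 remains; patient's 30% is $1,562.70. Patient owes $2,681.70 (running OOP $2,681.70).
Claim 2 — $13,609: 30% coinsurance on $13,609 = $4,082.70. That would push OOP to $6,764.40, over the $5,800 cap, so patient pays $5,800 − $2,681.70 = $3,118.30.

$3,118.30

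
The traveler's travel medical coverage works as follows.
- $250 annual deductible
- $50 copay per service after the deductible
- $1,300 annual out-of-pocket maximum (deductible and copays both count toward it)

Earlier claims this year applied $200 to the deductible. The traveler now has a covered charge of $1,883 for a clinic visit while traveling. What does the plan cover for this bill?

$1,783

$200 of the $250 deductible is already met, leaving $50.
After the $50 deductible portion, $1,883 − $50 = $1,833 is subject to the copay.
Copay on this service: $50.
That puts the traveler's cost at $50 + $50 = $100 before any cap.
Year-to-date out-of-pocket becomes $200 + $100 = $300, still under the $1,300 maximum, so no cap applies.
The plan picks up $1,883 − $100 = $1,783.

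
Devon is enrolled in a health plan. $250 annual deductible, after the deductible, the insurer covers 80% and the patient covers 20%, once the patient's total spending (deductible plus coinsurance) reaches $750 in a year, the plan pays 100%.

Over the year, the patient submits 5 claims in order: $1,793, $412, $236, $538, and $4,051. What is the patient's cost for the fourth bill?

#1 ($1,793): deductible takes $250, $1,543 remains; 20% of $1,543 = $308.60. Patient owes $558.60 (running OOP $558.60).
#2 ($412): deductible met; 20% of $412 = $82.40. Cost to patient: $82.40. OOP to date $641.
#3 ($236): 20% coinsurance on $236 = $47.20. Patient pays $47.20; OOP now $688.20.
#4 ($538): deductible met; 20% of $538 = $107.60. That would push OOP to $795.80, over the $750 cap, so patient pays $750 − $688.20 = $61.80.

$61.80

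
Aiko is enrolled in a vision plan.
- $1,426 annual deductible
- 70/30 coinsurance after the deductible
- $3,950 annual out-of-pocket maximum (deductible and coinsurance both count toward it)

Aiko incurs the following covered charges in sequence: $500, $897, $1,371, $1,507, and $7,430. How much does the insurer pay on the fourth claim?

$1,054.90

Bill 1, $500: entire amount goes to the deductible. Member owes $500 (running OOP $500). Plan pays $500 − $500 = $0.
Bill 2, $897: fully absorbed by the deductible. Cost to member: $897. OOP to date $1,397. Plan pays $897 − $897 = $0.
Bill 3, $1,371: deductible takes $29, $1,342 remains; coinsurance $1,342 × 30% = $402.60. Cost to member: $431.60. OOP to date $1,828.60. Insurer: $1,371 − $431.60 = $939.40.
Bill 4, $1,507: 30% coinsurance on $1,507 = $452.10. Cost to member: $452.10. OOP to date $2,280.70. Insurer: $1,507 − $452.10 = $1,054.90.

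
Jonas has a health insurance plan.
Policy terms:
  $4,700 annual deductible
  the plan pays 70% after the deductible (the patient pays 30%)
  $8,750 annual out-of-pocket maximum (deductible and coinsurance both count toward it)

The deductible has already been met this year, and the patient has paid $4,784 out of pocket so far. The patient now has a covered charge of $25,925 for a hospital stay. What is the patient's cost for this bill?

With the deductible met, the entire $25,925 is subject to coinsurance.
Coinsurance: $25,925 × 30% = $7,777.50.
Year-to-date out-of-pocket would reach $4,784 + $7,777.50 = $12,561.50, above the $8,750 maximum, so the patient pays only $8,750 − $4,784 = $3,966.

$3,966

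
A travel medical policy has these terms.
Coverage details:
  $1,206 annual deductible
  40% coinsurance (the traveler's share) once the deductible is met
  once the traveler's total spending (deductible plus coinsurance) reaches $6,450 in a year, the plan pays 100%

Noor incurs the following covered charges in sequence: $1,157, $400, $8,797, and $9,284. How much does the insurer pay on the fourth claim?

#1 ($1,157): fully absorbed by the deductible. Traveler pays $1,157; OOP now $1,157. Plan pays $1,157 − $1,157 = $0.
#2 ($400): deductible takes $49, $351 remains; coinsurance $351 × 40% = $140.40. Cost to traveler: $189.40. OOP to date $1,346.40. Plan pays $400 − $189.40 = $210.60.
#3 ($8,797): deductible met; 40% of $8,797 = $3,518.80. Traveler pays $3,518.80; OOP now $4,865.20. Plan pays $8,797 − $3,518.80 = $5,278.20.
#4 ($9,284): 40% coinsurance on $9,284 = $3,713.60. That would push OOP to $8,578.80, over the $6,450 cap, so traveler pays $6,450 − $4,865.20 = $1,584.80. Plan pays $9,284 − $1,584.80 = $7,699.20.

$7,699.20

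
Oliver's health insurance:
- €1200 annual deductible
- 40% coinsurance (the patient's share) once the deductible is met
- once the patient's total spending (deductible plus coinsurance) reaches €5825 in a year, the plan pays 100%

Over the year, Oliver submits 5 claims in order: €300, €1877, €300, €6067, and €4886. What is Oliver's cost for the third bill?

€120

#1 (€300): entire amount goes to the deductible. Patient pays €300; OOP now €300.
#2 (€1877): €900 finishes the deductible; €977 goes to coinsurance; patient's 40% is €390.80. Patient owes €1290.80 (running OOP €1590.80).
#3 (€300): 40% coinsurance on €300 = €120. Patient owes €120 (running OOP €1710.80).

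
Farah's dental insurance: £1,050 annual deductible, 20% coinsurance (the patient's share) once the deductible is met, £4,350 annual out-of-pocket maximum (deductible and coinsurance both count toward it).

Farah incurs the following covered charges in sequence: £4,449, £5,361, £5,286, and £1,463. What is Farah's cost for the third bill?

Bill 1, £4,449: deductible takes £1,050, £3,399 remains; patient's 20% is £679.80. Patient owes £1,729.80 (running OOP £1,729.80).
Bill 2, £5,361: deductible met; 20% of £5,361 = £1,072.20. Patient pays £1,072.20; OOP now £2,802.
Bill 3, £5,286: deductible already satisfied, so patient's share is 20% × £5,286 = £1,057.20. Cost to patient: £1,057.20. OOP to date £3,859.20.

£1,057.20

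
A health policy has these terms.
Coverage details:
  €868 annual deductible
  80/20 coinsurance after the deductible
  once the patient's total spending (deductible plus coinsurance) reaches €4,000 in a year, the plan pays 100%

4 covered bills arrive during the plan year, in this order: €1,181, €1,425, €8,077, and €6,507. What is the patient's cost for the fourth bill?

€1,169

Claim 1 (€1,181): €868 to deductible, leaving €313; coinsurance €313 × 20% = €62.60. Cost to patient: €930.60. OOP to date €930.60.
Claim 2 (€1,425): 20% coinsurance on €1,425 = €285. Cost to patient: €285. OOP to date €1,215.60.
Claim 3 (€8,077): 20% coinsurance on €8,077 = €1,615.40. Patient owes €1,615.40 (running OOP €2,831).
Claim 4 (€6,507): deductible met; 20% of €6,507 = €1,301.40. OOP would hit €4,132.40 > €4,000, so the cap limits the patient to €4,000 − €2,831 = €1,169.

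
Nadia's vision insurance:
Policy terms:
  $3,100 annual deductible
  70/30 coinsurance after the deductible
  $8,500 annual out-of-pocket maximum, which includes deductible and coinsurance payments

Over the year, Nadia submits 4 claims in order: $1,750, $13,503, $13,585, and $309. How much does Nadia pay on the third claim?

#1 ($1,750): all of it applies to the deductible. Member pays $1,750; OOP now $1,750.
#2 ($13,503): $1,350 to deductible, leaving $12,153; coinsurance $12,153 × 30% = $3,645.90. Member owes $4,995.90 (running OOP $6,745.90).
#3 ($13,585): deductible met; 30% of $13,585 = $4,075.50. OOP would hit $10,821.40 > $8,500, so the cap limits the member to $8,500 − $6,745.90 = $1,754.10.

$1,754.10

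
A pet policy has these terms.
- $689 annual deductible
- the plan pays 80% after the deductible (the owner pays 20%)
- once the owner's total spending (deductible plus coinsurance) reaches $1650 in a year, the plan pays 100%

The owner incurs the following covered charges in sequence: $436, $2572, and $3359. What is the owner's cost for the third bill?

Claim 1 — $436: fully absorbed by the deductible. Owner owes $436 (running OOP $436).
Claim 2 — $2572: $253 finishes the deductible; $2319 goes to coinsurance; coinsurance $2319 × 20% = $463.80. Cost to owner: $716.80. OOP to date $1152.80.
Claim 3 — $3359: 20% coinsurance on $3359 = $671.80. That would push OOP to $1824.60, over the $1650 cap, so owner pays $1650 − $1152.80 = $497.20.

$497.20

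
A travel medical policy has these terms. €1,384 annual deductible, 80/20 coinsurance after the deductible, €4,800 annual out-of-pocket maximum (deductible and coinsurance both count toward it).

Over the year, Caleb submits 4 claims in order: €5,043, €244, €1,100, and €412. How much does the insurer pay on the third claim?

€880

Claim 1 — €5,043: €1,384 to deductible, leaving €3,659; coinsurance €3,659 × 20% = €731.80. Traveler owes €2,115.80 (running OOP €2,115.80). Plan pays €5,043 − €2,115.80 = €2,927.20.
Claim 2 — €244: deductible met; 20% of €244 = €48.80. Traveler pays €48.80; OOP now €2,164.60. Insurer: €244 − €48.80 = €195.20.
Claim 3 — €1,100: deductible met; 20% of €1,100 = €220. Cost to traveler: €220. OOP to date €2,384.60. Insurer: €1,100 − €220 = €880.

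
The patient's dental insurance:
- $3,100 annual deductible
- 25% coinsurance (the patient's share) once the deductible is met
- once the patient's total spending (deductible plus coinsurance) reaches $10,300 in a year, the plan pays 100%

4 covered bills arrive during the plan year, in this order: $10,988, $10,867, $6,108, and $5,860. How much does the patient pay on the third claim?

$1,527

Claim 1 ($10,988): $3,100 finishes the deductible; $7,888 goes to coinsurance; 25% of $7,888 = $1,972. Cost to patient: $5,072. OOP to date $5,072.
Claim 2 ($10,867): deductible met; 25% of $10,867 = $2,716.75. Cost to patient: $2,716.75. OOP to date $7,788.75.
Claim 3 ($6,108): deductible met; 25% of $6,108 = $1,527. Patient pays $1,527; OOP now $9,315.75.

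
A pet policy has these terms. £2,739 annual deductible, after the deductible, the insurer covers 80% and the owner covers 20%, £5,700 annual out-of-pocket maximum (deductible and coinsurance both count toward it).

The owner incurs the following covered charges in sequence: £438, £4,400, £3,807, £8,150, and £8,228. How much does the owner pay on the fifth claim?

£149.80

Claim 1 — £438: fully absorbed by the deductible. Owner owes £438 (running OOP £438).
Claim 2 — £4,400: £2,301 finishes the deductible; £2,099 goes to coinsurance; owner's 20% is £419.80. Owner pays £2,720.80; OOP now £3,158.80.
Claim 3 — £3,807: deductible already satisfied, so owner's share is 20% × £3,807 = £761.40. Owner pays £761.40; OOP now £3,920.20.
Claim 4 — £8,150: deductible already satisfied, so owner's share is 20% × £8,150 = £1,630. Owner pays £1,630; OOP now £5,550.20.
Claim 5 — £8,228: deductible met; 20% of £8,228 = £1,645.60. That would push OOP to £7,195.80, over the £5,700 cap, so owner pays £5,700 − £5,550.20 = £149.80.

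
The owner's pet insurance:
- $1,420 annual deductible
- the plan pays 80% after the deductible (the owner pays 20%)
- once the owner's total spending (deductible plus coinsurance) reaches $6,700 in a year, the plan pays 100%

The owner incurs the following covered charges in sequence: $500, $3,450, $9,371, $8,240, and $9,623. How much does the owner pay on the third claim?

Claim 1 — $500: fully absorbed by the deductible. Owner owes $500 (running OOP $500).
Claim 2 — $3,450: $920 to deductible, leaving $2,530; owner's 20% is $506. Owner pays $1,426; OOP now $1,926.
Claim 3 — $9,371: deductible already satisfied, so owner's share is 20% × $9,371 = $1,874.20. Cost to owner: $1,874.20. OOP to date $3,800.20.

$1,874.20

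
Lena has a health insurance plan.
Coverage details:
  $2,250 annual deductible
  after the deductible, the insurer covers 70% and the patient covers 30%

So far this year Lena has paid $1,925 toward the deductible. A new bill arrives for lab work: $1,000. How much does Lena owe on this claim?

$527.50

Remaining deductible: $2,250 − $1,925 = $325.
After the $325 deductible portion, $1,000 − $325 = $675 is subject to coinsurance.
Patient's 30% share of $675 is $202.50.
Patient responsibility: $325 + $202.50 = $527.50.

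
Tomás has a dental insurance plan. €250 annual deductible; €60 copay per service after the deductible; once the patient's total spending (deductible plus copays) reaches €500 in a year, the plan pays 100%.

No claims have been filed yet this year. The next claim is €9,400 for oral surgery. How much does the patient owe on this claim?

€310

Nothing has been paid toward the €250 deductible, so the first €250 of this charge is applied there.
That leaves €9,400 − €250 = €9,150 for the copay.
Copay on this service: €60.
That puts the patient's cost at €250 + €60 = €310 before any cap.
Cumulative spending €0 + €310 = €310 stays under the €500 maximum.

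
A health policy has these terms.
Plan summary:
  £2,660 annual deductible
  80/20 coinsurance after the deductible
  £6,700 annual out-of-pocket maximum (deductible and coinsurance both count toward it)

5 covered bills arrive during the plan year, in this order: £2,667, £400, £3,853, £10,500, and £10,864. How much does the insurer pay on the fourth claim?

Claim 1 (£2,667): deductible takes £2,660, £7 remains; 20% of £7 = £1.40. Cost to patient: £2,661.40. OOP to date £2,661.40. Insurer: £2,667 − £2,661.40 = £5.60.
Claim 2 (£400): deductible met; 20% of £400 = £80. Patient pays £80; OOP now £2,741.40. Plan pays £400 − £80 = £320.
Claim 3 (£3,853): deductible met; 20% of £3,853 = £770.60. Patient owes £770.60 (running OOP £3,512). Plan pays £3,853 − £770.60 = £3,082.40.
Claim 4 (£10,500): deductible met; 20% of £10,500 = £2,100. Patient owes £2,100 (running OOP £5,612). Insurer: £10,500 − £2,100 = £8,400.

£8,400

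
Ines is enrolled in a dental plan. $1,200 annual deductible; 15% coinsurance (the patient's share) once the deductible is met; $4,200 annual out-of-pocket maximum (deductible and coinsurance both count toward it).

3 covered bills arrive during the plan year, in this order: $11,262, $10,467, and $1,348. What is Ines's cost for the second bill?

$1,490.70

#1 ($11,262): $1,200 to deductible, leaving $10,062; patient's 15% is $1,509.30. Patient owes $2,709.30 (running OOP $2,709.30).
#2 ($10,467): 15% coinsurance on $10,467 = $1,570.05. Adding that to $2,709.30 gives $4,279.35, past the $4,200 cap; patient pays only $4,200 − $2,709.30 = $1,490.70.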